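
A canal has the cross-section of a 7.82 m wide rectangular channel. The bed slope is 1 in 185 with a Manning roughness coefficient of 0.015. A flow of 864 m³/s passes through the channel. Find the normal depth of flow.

Manning's equation rearranged: A R^(2/3) = nQ / (1·√S) = 0.015 × 864 / (√0.005405) = 176.3.
Trying y = 12.3 m: A R^(2/3) = 198.6 — over.
Trying y = 8.92 m: A R^(2/3) = 135.9 — short.
Trying y = 11.1 m: A R^(2/3) = 176.2 — ≈ 176.3.

y_n = 11.1 m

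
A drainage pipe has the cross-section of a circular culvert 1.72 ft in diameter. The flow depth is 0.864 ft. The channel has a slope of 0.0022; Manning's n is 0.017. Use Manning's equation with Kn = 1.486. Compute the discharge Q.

For a circular section of diameter D = 1.72 ft at depth y = 0.864 ft, the central angle is θ = 2 arccos(1 − 2y/D) = 3.151 rad. Then A = (D²/8)(θ − sin θ) = 1.169 ft² and P = Dθ/2 = 2.71 ft.
Hydraulic radius R = A/P = 1.169/2.71 = 0.4313 ft.
Manning's equation: Q = (1.486/n) A R^(2/3) S^(1/2) = (1.486/0.017) × 1.169 × 0.4313^(2/3) × 0.0022^(1/2) = 2.74 ft³/s.

Q = 2.74 ft³/s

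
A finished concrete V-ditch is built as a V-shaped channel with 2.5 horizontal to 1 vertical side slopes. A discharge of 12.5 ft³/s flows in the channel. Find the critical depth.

y_c = 1.09 ft

At critical depth, Q² T / (g A³) = 1, i.e. A³/T = Q²/g = 12.5²/32.2 = 4.852.
Trying y = 0.837 ft: A³/T = 1.284 — short.
Trying y = 1.18 ft: A³/T = 7.149 — over.
Trying y = 1.09 ft: A³/T = 4.808 — ≈ 4.852.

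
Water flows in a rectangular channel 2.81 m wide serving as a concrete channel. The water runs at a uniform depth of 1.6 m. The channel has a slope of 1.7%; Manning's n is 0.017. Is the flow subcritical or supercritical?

Flow area A = b·y = 2.81 × 1.6 = 4.496 m². Wetted perimeter P = b + 2y = 2.81 + 2×1.6 = 6.01 m.
Hydraulic radius R = A/P = 4.496/6.01 = 0.7481 m.
V = (1/n) R^(2/3) √S = (1/0.017) × 0.7481^(2/3) × √0.017 = 6.32 m/s. Hydraulic depth D_h = A/T = 4.496/2.81 = 1.6 m.
Froude number Fr = V/√(g·D_h) = 6.32/√(9.81×1.6) = 1.6, which is greater than 1, so the flow is supercritical.

supercritical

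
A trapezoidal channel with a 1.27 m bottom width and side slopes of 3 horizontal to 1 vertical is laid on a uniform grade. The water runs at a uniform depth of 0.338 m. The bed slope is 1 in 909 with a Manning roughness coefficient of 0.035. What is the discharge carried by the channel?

Q = 0.272 m³/s

With bottom width b = 1.27 m and side slope z = 3: A = (b + zy)y = (1.27 + 3×0.338)×0.338 = 0.772 m²; P = b + 2y√(1+z²) = 1.27 + 2×0.338×3.162 = 3.408 m.
Hydraulic radius R = A/P = 0.772/3.408 = 0.2265 m.
Manning's equation: Q = (1/n) A R^(2/3) S^(1/2) = (1/0.035) × 0.772 × 0.2265^(2/3) × 0.0011^(1/2) = 0.272 m³/s.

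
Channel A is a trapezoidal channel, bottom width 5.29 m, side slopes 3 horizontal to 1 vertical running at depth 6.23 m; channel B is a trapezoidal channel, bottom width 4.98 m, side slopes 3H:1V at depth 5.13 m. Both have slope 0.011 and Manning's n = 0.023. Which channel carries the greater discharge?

Channel A: With bottom width b = 5.29 m and side slope z = 3: A = (b + zy)y = (5.29 + 3×6.23)×6.23 = 149.4 m²; P = b + 2y√(1+z²) = 5.29 + 2×6.23×3.162 = 44.69 m. Hydraulic radius R = A/P = 149.4/44.69 = 3.343 m. Q_A = (1/0.023)·149.4·3.343^(2/3)·√0.011 = 1523 m³/s.
Channel B: With bottom width b = 4.98 m and side slope z = 3: A = (b + zy)y = (4.98 + 3×5.13)×5.13 = 104.5 m²; P = b + 2y√(1+z²) = 4.98 + 2×5.13×3.162 = 37.42 m. Hydraulic radius R = A/P = 104.5/37.42 = 2.792 m. Q_B = (1/0.023)·104.5·2.792^(2/3)·√0.011 = 944.9 m³/s.
Q_A = 1523 m³/s vs Q_B = 944.9 m³/s, so channel A carries more.

channel A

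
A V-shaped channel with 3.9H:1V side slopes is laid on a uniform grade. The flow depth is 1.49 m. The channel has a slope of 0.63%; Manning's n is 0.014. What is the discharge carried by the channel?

For a triangular section with side slope z = 3.9: A = zy² = 3.9×1.49² = 8.658 m²; P = 2y√(1+z²) = 2×1.49×4.026 = 12 m.
Hydraulic radius R = A/P = 8.658/12 = 0.7217 m.
Manning's equation: Q = (1/n) A R^(2/3) S^(1/2) = (1/0.014) × 8.658 × 0.7217^(2/3) × 0.0063^(1/2) = 39.5 m³/s.

Q = 39.5 m³/s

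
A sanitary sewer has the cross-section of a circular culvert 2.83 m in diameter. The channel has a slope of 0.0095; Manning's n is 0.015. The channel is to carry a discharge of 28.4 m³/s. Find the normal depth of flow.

y_n = 2.05 m

Manning's equation rearranged: A R^(2/3) = nQ / (1·√S) = 0.015 × 28.4 / (√0.0095) = 4.371.
Trying y = 2.39 m: A R^(2/3) = 5.121 — too large.
Trying y = 2.05 m: A R^(2/3) = 4.368 — matches.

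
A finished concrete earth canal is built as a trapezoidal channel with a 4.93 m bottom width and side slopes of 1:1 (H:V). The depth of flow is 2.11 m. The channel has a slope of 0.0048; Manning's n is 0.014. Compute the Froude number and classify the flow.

supercritical

With bottom width b = 4.93 m and side slope z = 1: A = (b + zy)y = (4.93 + 1×2.11)×2.11 = 14.85 m²; P = b + 2y√(1+z²) = 4.93 + 2×2.11×1.414 = 10.9 m.
Hydraulic radius R = A/P = 14.85/10.9 = 1.363 m.
V = (1/n) R^(2/3) √S = (1/0.014) × 1.363^(2/3) × √0.0048 = 6.084 m/s. Hydraulic depth D_h = A/T = 14.85/9.15 = 1.623 m.
Froude number Fr = V/√(g·D_h) = 6.084/√(9.81×1.623) = 1.52, which is greater than 1, so the flow is supercritical.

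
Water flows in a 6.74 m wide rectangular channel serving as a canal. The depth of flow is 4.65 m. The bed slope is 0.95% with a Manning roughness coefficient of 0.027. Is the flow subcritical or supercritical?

subcritical

Flow area A = b·y = 6.74 × 4.65 = 31.34 m². Wetted perimeter P = b + 2y = 6.74 + 2×4.65 = 16.04 m.
Hydraulic radius R = A/P = 31.34/16.04 = 1.954 m.
V = (1/n) R^(2/3) √S = (1/0.027) × 1.954^(2/3) × √0.0095 = 5.642 m/s. Hydraulic depth D_h = A/T = 31.34/6.74 = 4.65 m.
Froude number Fr = V/√(g·D_h) = 5.642/√(9.81×4.65) = 0.835, which is less than 1, so the flow is subcritical.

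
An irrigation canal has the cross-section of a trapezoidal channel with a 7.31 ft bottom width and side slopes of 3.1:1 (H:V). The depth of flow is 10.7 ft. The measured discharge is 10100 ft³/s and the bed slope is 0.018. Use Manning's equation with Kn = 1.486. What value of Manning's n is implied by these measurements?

n = 0.027

With bottom width b = 7.31 ft and side slope z = 3.1: A = (b + zy)y = (7.31 + 3.1×10.7)×10.7 = 433.1 ft²; P = b + 2y√(1+z²) = 7.31 + 2×10.7×3.257 = 77.02 ft.
Hydraulic radius R = A/P = 433.1/77.02 = 5.624 ft.
Rearranging Manning's equation: n = (1.486/Q) A R^(2/3) S^(1/2) = (1.486/10100) × 433.1 × 5.624^(2/3) × √0.018 = 0.027.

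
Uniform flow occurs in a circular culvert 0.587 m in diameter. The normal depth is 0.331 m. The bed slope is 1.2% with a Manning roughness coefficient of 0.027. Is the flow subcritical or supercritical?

subcritical

For a circular section of diameter D = 0.587 m at depth y = 0.331 m, the central angle is θ = 2 arccos(1 − 2y/D) = 3.398 rad. Then A = (D²/8)(θ − sin θ) = 0.1573 m² and P = Dθ/2 = 0.9973 m.
Hydraulic radius R = A/P = 0.1573/0.9973 = 0.1577 m.
V = (1/n) R^(2/3) √S = (1/0.027) × 0.1577^(2/3) × √0.012 = 1.184 m/s. Hydraulic depth D_h = A/T = 0.1573/0.5822 = 0.2701 m.
Froude number Fr = V/√(g·D_h) = 1.184/√(9.81×0.2701) = 0.727, which is less than 1, so the flow is subcritical.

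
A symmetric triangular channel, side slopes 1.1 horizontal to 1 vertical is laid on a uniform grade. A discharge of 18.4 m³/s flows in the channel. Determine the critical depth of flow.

y_c = 2.25 m

At critical depth, Q² T / (g A³) = 1, i.e. A³/T = Q²/g = 18.4²/9.81 = 34.51.
At y = 2.65 m: A³/T = 79.07 — too large.
At y = 1.83 m: A³/T = 12.42 — too small.
At y = 2.25 m: A³/T = 34.89 — close enough.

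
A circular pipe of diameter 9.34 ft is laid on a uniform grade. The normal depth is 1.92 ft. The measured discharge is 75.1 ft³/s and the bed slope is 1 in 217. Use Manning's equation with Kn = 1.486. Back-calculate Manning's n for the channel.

n = 0.015

For a circular section of diameter D = 9.34 ft at depth y = 1.92 ft, the central angle is θ = 2 arccos(1 − 2y/D) = 1.882 rad. Then A = (D²/8)(θ − sin θ) = 10.15 ft² and P = Dθ/2 = 8.79 ft.
Hydraulic radius R = A/P = 10.15/8.79 = 1.154 ft.
Rearranging Manning's equation: n = (1.486/Q) A R^(2/3) S^(1/2) = (1.486/75.1) × 10.15 × 1.154^(2/3) × √0.004608 = 0.015.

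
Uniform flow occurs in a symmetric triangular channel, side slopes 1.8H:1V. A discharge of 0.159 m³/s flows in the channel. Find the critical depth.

At critical depth, Q² T / (g A³) = 1, i.e. A³/T = Q²/g = 0.159²/9.81 = 0.002577.
At y = 0.245 m: A³/T = 0.00143 — low.
At y = 0.307 m: A³/T = 0.004418 — high.
At y = 0.276 m: A³/T = 0.002595 — ≈ 0.002577.

y_c = 0.276 m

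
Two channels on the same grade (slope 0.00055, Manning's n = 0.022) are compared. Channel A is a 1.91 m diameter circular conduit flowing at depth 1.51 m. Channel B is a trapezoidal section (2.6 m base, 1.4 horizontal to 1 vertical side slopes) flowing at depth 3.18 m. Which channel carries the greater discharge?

channel B

Channel A: For a circular section of diameter D = 1.91 m at depth y = 1.51 m, the central angle is θ = 2 arccos(1 − 2y/D) = 4.382 rad. Then A = (D²/8)(θ − sin θ) = 2.43 m² and P = Dθ/2 = 4.185 m. Hydraulic radius R = A/P = 2.43/4.185 = 0.5806 m. Q_A = (1/0.022)·2.43·0.5806^(2/3)·√0.00055 = 1.802 m³/s.
Channel B: With bottom width b = 2.6 m and side slope z = 1.4: A = (b + zy)y = (2.6 + 1.4×3.18)×3.18 = 22.43 m²; P = b + 2y√(1+z²) = 2.6 + 2×3.18×1.72 = 13.54 m. Hydraulic radius R = A/P = 22.43/13.54 = 1.656 m. Q_B = (1/0.022)·22.43·1.656^(2/3)·√0.00055 = 33.46 m³/s.
Q_A = 1.802 m³/s vs Q_B = 33.46 m³/s, so channel B carries more.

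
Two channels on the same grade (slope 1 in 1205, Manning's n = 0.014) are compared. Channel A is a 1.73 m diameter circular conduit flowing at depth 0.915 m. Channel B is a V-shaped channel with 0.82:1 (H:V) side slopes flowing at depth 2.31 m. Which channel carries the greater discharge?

Channel A: For a circular section of diameter D = 1.73 m at depth y = 0.915 m, the central angle is θ = 2 arccos(1 − 2y/D) = 3.257 rad. Then A = (D²/8)(θ − sin θ) = 1.262 m² and P = Dθ/2 = 2.818 m. Hydraulic radius R = A/P = 1.262/2.818 = 0.4478 m. Q_A = (1/0.014)·1.262·0.4478^(2/3)·√0.0008299 = 1.52 m³/s.
Channel B: For a triangular section with side slope z = 0.82: A = zy² = 0.82×2.31² = 4.376 m²; P = 2y√(1+z²) = 2×2.31×1.293 = 5.975 m. Hydraulic radius R = A/P = 4.376/5.975 = 0.7324 m. Q_B = (1/0.014)·4.376·0.7324^(2/3)·√0.0008299 = 7.315 m³/s.
Q_A = 1.52 m³/s vs Q_B = 7.315 m³/s, so channel B carries more.

channel B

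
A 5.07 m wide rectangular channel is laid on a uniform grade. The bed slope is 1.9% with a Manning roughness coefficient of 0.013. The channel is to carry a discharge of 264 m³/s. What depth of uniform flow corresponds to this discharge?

Manning's equation rearranged: A R^(2/3) = nQ / (1·√S) = 0.013 × 264 / (√0.019) = 24.9.
Try y = 4.58 m: A R^(2/3) = 32.18 — over.
Try y = 3.06 m: A R^(2/3) = 19.29 — short.
Try y = 3.73 m: A R^(2/3) = 24.88 — close enough.

y_n = 3.73 m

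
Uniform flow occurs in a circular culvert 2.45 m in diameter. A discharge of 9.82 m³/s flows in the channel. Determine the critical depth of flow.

y_c = 1.44 m

At critical depth, Q² T / (g A³) = 1, i.e. A³/T = Q²/g = 9.82²/9.81 = 9.83.
Try y = 1.05 m: A³/T = 2.964 — short.
Try y = 1.64 m: A³/T = 16.37 — over.
Try y = 1.44 m: A³/T = 9.916 — ≈ 9.83.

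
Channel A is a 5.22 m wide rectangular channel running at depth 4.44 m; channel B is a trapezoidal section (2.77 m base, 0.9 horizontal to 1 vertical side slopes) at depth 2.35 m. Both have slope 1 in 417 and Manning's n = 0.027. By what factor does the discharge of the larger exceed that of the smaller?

2.41

Channel A: Flow area A = b·y = 5.22 × 4.44 = 23.18 m². Wetted perimeter P = b + 2y = 5.22 + 2×4.44 = 14.1 m. Hydraulic radius R = A/P = 23.18/14.1 = 1.644 m. Q_A = (1/0.027)·23.18·1.644^(2/3)·√0.002398 = 58.55 m³/s.
Channel B: With bottom width b = 2.77 m and side slope z = 0.9: A = (b + zy)y = (2.77 + 0.9×2.35)×2.35 = 11.48 m²; P = b + 2y√(1+z²) = 2.77 + 2×2.35×1.345 = 9.093 m. Hydraulic radius R = A/P = 11.48/9.093 = 1.262 m. Q_B = (1/0.027)·11.48·1.262^(2/3)·√0.002398 = 24.32 m³/s.
The larger discharge is 58.55 m³/s and the smaller is 24.32 m³/s; the ratio is 2.41.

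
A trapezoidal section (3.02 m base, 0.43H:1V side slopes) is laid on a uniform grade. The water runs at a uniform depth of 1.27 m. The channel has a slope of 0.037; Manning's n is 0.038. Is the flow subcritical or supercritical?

supercritical

With bottom width b = 3.02 m and side slope z = 0.43: A = (b + zy)y = (3.02 + 0.43×1.27)×1.27 = 4.529 m²; P = b + 2y√(1+z²) = 3.02 + 2×1.27×1.089 = 5.785 m.
Hydraulic radius R = A/P = 4.529/5.785 = 0.7829 m.
V = (1/n) R^(2/3) √S = (1/0.038) × 0.7829^(2/3) × √0.037 = 4.3 m/s. Hydraulic depth D_h = A/T = 4.529/4.112 = 1.101 m.
Froude number Fr = V/√(g·D_h) = 4.3/√(9.81×1.101) = 1.31, which is greater than 1, so the flow is supercritical.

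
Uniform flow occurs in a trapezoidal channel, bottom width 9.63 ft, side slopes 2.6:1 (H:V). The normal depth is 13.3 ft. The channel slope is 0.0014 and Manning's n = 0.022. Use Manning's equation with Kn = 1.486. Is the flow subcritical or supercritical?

subcritical

With bottom width b = 9.63 ft and side slope z = 2.6: A = (b + zy)y = (9.63 + 2.6×13.3)×13.3 = 588 ft²; P = b + 2y√(1+z²) = 9.63 + 2×13.3×2.786 = 83.73 ft.
Hydraulic radius R = A/P = 588/83.73 = 7.023 ft.
V = (1.486/n) R^(2/3) √S = (1.486/0.022) × 7.023^(2/3) × √0.0014 = 9.268 ft/s. Hydraulic depth D_h = A/T = 588/78.79 = 7.463 ft.
Froude number Fr = V/√(g·D_h) = 9.268/√(32.2×7.463) = 0.598, which is less than 1, so the flow is subcritical.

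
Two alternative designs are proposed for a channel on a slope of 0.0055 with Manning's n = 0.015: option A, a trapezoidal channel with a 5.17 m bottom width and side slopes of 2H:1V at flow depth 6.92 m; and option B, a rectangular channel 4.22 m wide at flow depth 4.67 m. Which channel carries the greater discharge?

Channel A: With bottom width b = 5.17 m and side slope z = 2: A = (b + zy)y = (5.17 + 2×6.92)×6.92 = 131.5 m²; P = b + 2y√(1+z²) = 5.17 + 2×6.92×2.236 = 36.12 m. Hydraulic radius R = A/P = 131.5/36.12 = 3.642 m. Q_A = (1/0.015)·131.5·3.642^(2/3)·√0.0055 = 1540 m³/s.
Channel B: Flow area A = b·y = 4.22 × 4.67 = 19.71 m². Wetted perimeter P = b + 2y = 4.22 + 2×4.67 = 13.56 m. Hydraulic radius R = A/P = 19.71/13.56 = 1.453 m. Q_B = (1/0.015)·19.71·1.453^(2/3)·√0.0055 = 125 m³/s.
Q_A = 1540 m³/s vs Q_B = 125 m³/s, so channel A carries more.

channel A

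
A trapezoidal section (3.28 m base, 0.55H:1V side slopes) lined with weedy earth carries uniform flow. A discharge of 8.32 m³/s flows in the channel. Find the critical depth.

At critical depth, Q² T / (g A³) = 1, i.e. A³/T = Q²/g = 8.32²/9.81 = 7.056.
Trying y = 0.942 m: A³/T = 10.61 — over.
Trying y = 0.698 m: A³/T = 4.132 — short.
Trying y = 0.828 m: A³/T = 7.06 — ≈ 7.056.

y_c = 0.828 m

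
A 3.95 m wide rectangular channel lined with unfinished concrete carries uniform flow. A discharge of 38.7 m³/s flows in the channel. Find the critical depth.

y_c = 2.14 m

For a rectangular channel, critical depth y_c = (q²/g)^(1/3) where q = Q/b = 38.7/3.95 = 9.797 m²/s.
So y_c = (9.797²/9.81)^(1/3) = 2.14 m.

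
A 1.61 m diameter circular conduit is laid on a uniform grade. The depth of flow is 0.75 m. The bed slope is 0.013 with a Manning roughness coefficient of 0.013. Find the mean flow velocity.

For a circular section of diameter D = 1.61 m at depth y = 0.75 m, the central angle is θ = 2 arccos(1 − 2y/D) = 3.005 rad. Then A = (D²/8)(θ − sin θ) = 0.9294 m² and P = Dθ/2 = 2.419 m.
Hydraulic radius R = A/P = 0.9294/2.419 = 0.3842 m.
From Manning's equation, V = (1/n) R^(2/3) S^(1/2) = (1/0.013) × 0.3842^(2/3) × 0.013^(1/2) = 4.64 m/s.

V = 4.64 m/s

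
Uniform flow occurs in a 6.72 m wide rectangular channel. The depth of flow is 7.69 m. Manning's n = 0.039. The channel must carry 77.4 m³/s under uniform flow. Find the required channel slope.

Flow area A = b·y = 6.72 × 7.69 = 51.68 m². Wetted perimeter P = b + 2y = 6.72 + 2×7.69 = 22.1 m.
Hydraulic radius R = A/P = 51.68/22.1 = 2.338 m.
From Manning's equation, S = [nQ / (1 A R^(2/3))]² = [0.039 × 77.4 / (1 × 51.68 × 2.338^(2/3))]² = 0.0011.

S = 0.0011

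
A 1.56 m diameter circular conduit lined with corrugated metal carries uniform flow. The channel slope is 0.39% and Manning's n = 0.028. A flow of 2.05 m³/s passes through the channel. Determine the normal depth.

y_n = 1.16 m

Manning's equation rearranged: A R^(2/3) = nQ / (1·√S) = 0.028 × 2.05 / (√0.0039) = 0.9191.
At y = 1.38 m: A R^(2/3) = 1.079 — too large.
At y = 1.16 m: A R^(2/3) = 0.921 — close enough.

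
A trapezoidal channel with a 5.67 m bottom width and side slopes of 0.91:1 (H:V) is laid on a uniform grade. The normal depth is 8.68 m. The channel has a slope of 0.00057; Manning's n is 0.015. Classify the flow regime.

subcritical

With bottom width b = 5.67 m and side slope z = 0.91: A = (b + zy)y = (5.67 + 0.91×8.68)×8.68 = 117.8 m²; P = b + 2y√(1+z²) = 5.67 + 2×8.68×1.352 = 29.14 m.
Hydraulic radius R = A/P = 117.8/29.14 = 4.041 m.
V = (1/n) R^(2/3) √S = (1/0.015) × 4.041^(2/3) × √0.00057 = 4.038 m/s. Hydraulic depth D_h = A/T = 117.8/21.47 = 5.486 m.
Froude number Fr = V/√(g·D_h) = 4.038/√(9.81×5.486) = 0.55, which is less than 1, so the flow is subcritical.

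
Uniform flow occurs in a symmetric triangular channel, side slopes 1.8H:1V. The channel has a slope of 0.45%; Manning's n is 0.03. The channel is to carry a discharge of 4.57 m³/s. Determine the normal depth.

Manning's equation rearranged: A R^(2/3) = nQ / (1·√S) = 0.03 × 4.57 / (√0.0045) = 2.044.
At y = 1.59 m: A R^(2/3) = 3.57 — too large.
At y = 1.29 m: A R^(2/3) = 2.044 — matches.

y_n = 1.29 m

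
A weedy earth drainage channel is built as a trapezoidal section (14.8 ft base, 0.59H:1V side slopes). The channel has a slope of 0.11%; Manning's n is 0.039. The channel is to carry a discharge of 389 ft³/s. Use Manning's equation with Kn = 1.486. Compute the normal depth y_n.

y_n = 6.5 ft

Manning's equation rearranged: A R^(2/3) = nQ / (1.486·√S) = 0.039 × 389 / (1.486 × √0.0011) = 307.8.
At y = 7.17 ft: A R^(2/3) = 363 — high.
At y = 5.68 ft: A R^(2/3) = 245.9 — low.
At y = 6.5 ft: A R^(2/3) = 307.9 — close enough.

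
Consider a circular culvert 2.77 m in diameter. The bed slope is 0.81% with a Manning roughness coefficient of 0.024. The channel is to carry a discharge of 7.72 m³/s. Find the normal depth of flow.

Manning's equation rearranged: A R^(2/3) = nQ / (1·√S) = 0.024 × 7.72 / (√0.0081) = 2.059.
Try y = 0.907 m: A R^(2/3) = 1.093 — short.
Try y = 1.52 m: A R^(2/3) = 2.752 — over.
Try y = 1.28 m: A R^(2/3) = 2.059 — matches.

y_n = 1.28 m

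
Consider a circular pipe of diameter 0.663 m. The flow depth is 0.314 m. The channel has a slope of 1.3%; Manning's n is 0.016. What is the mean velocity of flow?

V = 2.1 m/s

For a circular section of diameter D = 0.663 m at depth y = 0.314 m, the central angle is θ = 2 arccos(1 − 2y/D) = 3.036 rad. Then A = (D²/8)(θ − sin θ) = 0.161 m² and P = Dθ/2 = 1.006 m.
Hydraulic radius R = A/P = 0.161/1.006 = 0.16 m.
From Manning's equation, V = (1/n) R^(2/3) S^(1/2) = (1/0.016) × 0.16^(2/3) × 0.013^(1/2) = 2.1 m/s.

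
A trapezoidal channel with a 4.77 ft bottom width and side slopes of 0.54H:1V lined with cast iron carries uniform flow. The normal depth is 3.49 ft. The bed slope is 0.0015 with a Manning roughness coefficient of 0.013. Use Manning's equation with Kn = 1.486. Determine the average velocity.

V = 6.62 ft/s

With bottom width b = 4.77 ft and side slope z = 0.54: A = (b + zy)y = (4.77 + 0.54×3.49)×3.49 = 23.22 ft²; P = b + 2y√(1+z²) = 4.77 + 2×3.49×1.136 = 12.7 ft.
Hydraulic radius R = A/P = 23.22/12.7 = 1.828 ft.
From Manning's equation, V = (1.486/n) R^(2/3) S^(1/2) = (1.486/0.013) × 1.828^(2/3) × 0.0015^(1/2) = 6.62 ft/s.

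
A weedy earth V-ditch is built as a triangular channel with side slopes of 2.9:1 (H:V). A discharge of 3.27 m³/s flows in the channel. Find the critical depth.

At critical depth, Q² T / (g A³) = 1, i.e. A³/T = Q²/g = 3.27²/9.81 = 1.09.
Trying y = 0.592 m: A³/T = 0.3058 — low.
Trying y = 0.89 m: A³/T = 2.348 — high.
Trying y = 0.763 m: A³/T = 1.087 — matches.

y_c = 0.763 m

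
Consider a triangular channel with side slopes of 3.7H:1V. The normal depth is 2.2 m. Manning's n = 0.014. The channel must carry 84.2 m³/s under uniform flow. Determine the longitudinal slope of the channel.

For a triangular section with side slope z = 3.7: A = zy² = 3.7×2.2² = 17.91 m²; P = 2y√(1+z²) = 2×2.2×3.833 = 16.86 m.
Hydraulic radius R = A/P = 17.91/16.86 = 1.062 m.
From Manning's equation, S = [nQ / (1 A R^(2/3))]² = [0.014 × 84.2 / (1 × 17.91 × 1.062^(2/3))]² = 0.004.

S = 0.004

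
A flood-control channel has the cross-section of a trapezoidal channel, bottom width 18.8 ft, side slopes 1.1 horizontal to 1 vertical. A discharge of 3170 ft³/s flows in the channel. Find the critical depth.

At critical depth, Q² T / (g A³) = 1, i.e. A³/T = Q²/g = 3170²/32.2 = 312100.
Try y = 6.39 ft: A³/T = 136800 — low.
Try y = 9.85 ft: A³/T = 614600 — high.
Try y = 8.12 ft: A³/T = 311400 — close enough.

y_c = 8.12 ft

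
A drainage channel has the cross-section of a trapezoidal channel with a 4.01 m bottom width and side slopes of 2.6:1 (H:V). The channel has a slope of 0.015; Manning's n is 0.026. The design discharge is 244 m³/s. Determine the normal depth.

y_n = 3.03 m

Manning's equation rearranged: A R^(2/3) = nQ / (1·√S) = 0.026 × 244 / (√0.015) = 51.8.
At y = 3.66 m: A R^(2/3) = 79.34 — too large.
At y = 2.3 m: A R^(2/3) = 28.28 — too small.
At y = 3.03 m: A R^(2/3) = 51.79 — ≈ 51.8.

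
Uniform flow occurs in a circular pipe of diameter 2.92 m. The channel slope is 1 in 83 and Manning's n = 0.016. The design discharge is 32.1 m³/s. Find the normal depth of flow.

y_n = 2.09 m

Manning's equation rearranged: A R^(2/3) = nQ / (1·√S) = 0.016 × 32.1 / (√0.01205) = 4.679.
At y = 1.63 m: A R^(2/3) = 3.257 — low.
At y = 2.3 m: A R^(2/3) = 5.225 — high.
At y = 2.09 m: A R^(2/3) = 4.678 — matches.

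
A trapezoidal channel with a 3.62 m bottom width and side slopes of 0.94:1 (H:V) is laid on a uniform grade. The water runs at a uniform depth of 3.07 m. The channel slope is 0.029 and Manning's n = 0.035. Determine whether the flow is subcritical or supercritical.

supercritical

With bottom width b = 3.62 m and side slope z = 0.94: A = (b + zy)y = (3.62 + 0.94×3.07)×3.07 = 19.97 m²; P = b + 2y√(1+z²) = 3.62 + 2×3.07×1.372 = 12.05 m.
Hydraulic radius R = A/P = 19.97/12.05 = 1.658 m.
V = (1/n) R^(2/3) √S = (1/0.035) × 1.658^(2/3) × √0.029 = 6.816 m/s. Hydraulic depth D_h = A/T = 19.97/9.392 = 2.127 m.
Froude number Fr = V/√(g·D_h) = 6.816/√(9.81×2.127) = 1.49, which is greater than 1, so the flow is supercritical.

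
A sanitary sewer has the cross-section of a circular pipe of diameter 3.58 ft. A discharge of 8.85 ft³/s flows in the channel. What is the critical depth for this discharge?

At critical depth, Q² T / (g A³) = 1, i.e. A³/T = Q²/g = 8.85²/32.2 = 2.432.
Trying y = 0.802 ft: A³/T = 1.602 — low.
Trying y = 1 ft: A³/T = 3.785 — high.
Trying y = 0.893 ft: A³/T = 2.437 — ≈ 2.432.

y_c = 0.893 ft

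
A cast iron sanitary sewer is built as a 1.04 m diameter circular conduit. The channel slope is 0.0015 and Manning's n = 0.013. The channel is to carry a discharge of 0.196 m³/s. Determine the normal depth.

Manning's equation rearranged: A R^(2/3) = nQ / (1·√S) = 0.013 × 0.196 / (√0.0015) = 0.06579.
At y = 0.211 m: A R^(2/3) = 0.0312 — low.
At y = 0.307 m: A R^(2/3) = 0.06568 — matches.

y_n = 0.307 m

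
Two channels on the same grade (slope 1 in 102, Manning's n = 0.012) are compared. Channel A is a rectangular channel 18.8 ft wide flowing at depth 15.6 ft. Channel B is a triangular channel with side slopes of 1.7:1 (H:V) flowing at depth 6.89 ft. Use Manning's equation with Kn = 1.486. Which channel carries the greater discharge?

channel A

Channel A: Flow area A = b·y = 18.8 × 15.6 = 293.3 ft². Wetted perimeter P = b + 2y = 18.8 + 2×15.6 = 50 ft. Hydraulic radius R = A/P = 293.3/50 = 5.866 ft. Q_A = (1.486/0.012)·293.3·5.866^(2/3)·√0.009804 = 11700 ft³/s.
Channel B: For a triangular section with side slope z = 1.7: A = zy² = 1.7×6.89² = 80.7 ft²; P = 2y√(1+z²) = 2×6.89×1.972 = 27.18 ft. Hydraulic radius R = A/P = 80.7/27.18 = 2.969 ft. Q_B = (1.486/0.012)·80.7·2.969^(2/3)·√0.009804 = 2044 ft³/s.
Q_A = 11700 ft³/s vs Q_B = 2044 ft³/s, so channel A carries more.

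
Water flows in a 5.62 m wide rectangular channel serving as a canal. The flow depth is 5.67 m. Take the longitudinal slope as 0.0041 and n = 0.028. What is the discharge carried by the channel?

Flow area A = b·y = 5.62 × 5.67 = 31.87 m². Wetted perimeter P = b + 2y = 5.62 + 2×5.67 = 16.96 m.
Hydraulic radius R = A/P = 31.87/16.96 = 1.879 m.
Manning's equation: Q = (1/n) A R^(2/3) S^(1/2) = (1/0.028) × 31.87 × 1.879^(2/3) × 0.0041^(1/2) = 111 m³/s.

Q = 111 m³/s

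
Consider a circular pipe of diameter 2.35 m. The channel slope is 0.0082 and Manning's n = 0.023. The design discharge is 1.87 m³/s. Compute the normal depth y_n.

y_n = 0.628 m

Manning's equation rearranged: A R^(2/3) = nQ / (1·√S) = 0.023 × 1.87 / (√0.0082) = 0.475.
Trying y = 0.746 m: A R^(2/3) = 0.6644 — over.
Trying y = 0.628 m: A R^(2/3) = 0.4754 — close enough.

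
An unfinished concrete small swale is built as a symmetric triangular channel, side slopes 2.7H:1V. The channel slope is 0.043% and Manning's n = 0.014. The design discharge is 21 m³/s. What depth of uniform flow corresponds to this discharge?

Manning's equation rearranged: A R^(2/3) = nQ / (1·√S) = 0.014 × 21 / (√0.00043) = 14.18.
At y = 1.78 m: A R^(2/3) = 7.583 — too small.
At y = 2.7 m: A R^(2/3) = 23.03 — too large.
At y = 2.25 m: A R^(2/3) = 14.17 — matches.

y_n = 2.25 m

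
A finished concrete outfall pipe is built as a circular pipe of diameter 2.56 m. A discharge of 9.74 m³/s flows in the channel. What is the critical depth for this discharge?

At critical depth, Q² T / (g A³) = 1, i.e. A³/T = Q²/g = 9.74²/9.81 = 9.67.
Try y = 1.04 m: A³/T = 3.007 — short.
Try y = 1.69 m: A³/T = 19.32 — over.
Try y = 1.41 m: A³/T = 9.634 — close enough.

y_c = 1.41 m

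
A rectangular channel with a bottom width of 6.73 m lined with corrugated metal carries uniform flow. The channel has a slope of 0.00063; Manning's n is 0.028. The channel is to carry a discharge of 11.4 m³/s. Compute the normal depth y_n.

Manning's equation rearranged: A R^(2/3) = nQ / (1·√S) = 0.028 × 11.4 / (√0.00063) = 12.72.
Trying y = 2.21 m: A R^(2/3) = 18.02 — over.
Trying y = 1.73 m: A R^(2/3) = 12.72 — ≈ 12.72.

y_n = 1.73 m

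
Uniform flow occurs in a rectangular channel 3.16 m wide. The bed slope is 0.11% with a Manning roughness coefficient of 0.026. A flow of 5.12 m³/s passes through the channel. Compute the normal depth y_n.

Manning's equation rearranged: A R^(2/3) = nQ / (1·√S) = 0.026 × 5.12 / (√0.0011) = 4.014.
At y = 1.88 m: A R^(2/3) = 5.366 — over.
At y = 1.35 m: A R^(2/3) = 3.452 — short.
At y = 1.51 m: A R^(2/3) = 4.016 — close enough.

y_n = 1.51 m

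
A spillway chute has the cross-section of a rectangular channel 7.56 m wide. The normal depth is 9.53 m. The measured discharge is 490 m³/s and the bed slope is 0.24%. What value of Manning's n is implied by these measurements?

Flow area A = b·y = 7.56 × 9.53 = 72.05 m². Wetted perimeter P = b + 2y = 7.56 + 2×9.53 = 26.62 m.
Hydraulic radius R = A/P = 72.05/26.62 = 2.706 m.
Rearranging Manning's equation: n = (1/Q) A R^(2/3) S^(1/2) = (1/490) × 72.05 × 2.706^(2/3) × √0.0024 = 0.014.

n = 0.014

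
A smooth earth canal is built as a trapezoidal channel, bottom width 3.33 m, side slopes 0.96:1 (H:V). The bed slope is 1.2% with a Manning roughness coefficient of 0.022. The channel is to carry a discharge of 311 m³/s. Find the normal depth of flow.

Manning's equation rearranged: A R^(2/3) = nQ / (1·√S) = 0.022 × 311 / (√0.012) = 62.46.
Trying y = 5.47 m: A R^(2/3) = 87.33 — high.
Trying y = 3.8 m: A R^(2/3) = 40.85 — low.
Trying y = 4.67 m: A R^(2/3) = 62.5 — close enough.

y_n = 4.67 m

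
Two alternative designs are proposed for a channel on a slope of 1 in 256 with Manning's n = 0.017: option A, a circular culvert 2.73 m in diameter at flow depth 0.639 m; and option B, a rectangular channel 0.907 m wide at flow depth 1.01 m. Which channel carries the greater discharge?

Channel A: For a circular section of diameter D = 2.73 m at depth y = 0.639 m, the central angle is θ = 2 arccos(1 − 2y/D) = 2.02 rad. Then A = (D²/8)(θ − sin θ) = 1.043 m² and P = Dθ/2 = 2.757 m. Hydraulic radius R = A/P = 1.043/2.757 = 0.3781 m. Q_A = (1/0.017)·1.043·0.3781^(2/3)·√0.003906 = 2.004 m³/s.
Channel B: Flow area A = b·y = 0.907 × 1.01 = 0.9161 m². Wetted perimeter P = b + 2y = 0.907 + 2×1.01 = 2.927 m. Hydraulic radius R = A/P = 0.9161/2.927 = 0.313 m. Q_B = (1/0.017)·0.9161·0.313^(2/3)·√0.003906 = 1.552 m³/s.
Q_A = 2.004 m³/s vs Q_B = 1.552 m³/s, so channel A carries more.

channel A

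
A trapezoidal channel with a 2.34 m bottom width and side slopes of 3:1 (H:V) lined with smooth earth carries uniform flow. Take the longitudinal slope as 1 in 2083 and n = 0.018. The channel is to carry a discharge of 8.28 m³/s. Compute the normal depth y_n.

Manning's equation rearranged: A R^(2/3) = nQ / (1·√S) = 0.018 × 8.28 / (√0.0004801) = 6.802.
Try y = 1.17 m: A R^(2/3) = 5.41 — low.
Try y = 1.51 m: A R^(2/3) = 9.472 — high.
Try y = 1.3 m: A R^(2/3) = 6.803 — matches.

y_n = 1.3 m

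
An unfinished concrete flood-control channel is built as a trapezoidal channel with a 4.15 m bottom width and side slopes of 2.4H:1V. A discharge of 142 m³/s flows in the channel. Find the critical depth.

y_c = 2.97 m

At critical depth, Q² T / (g A³) = 1, i.e. A³/T = Q²/g = 142²/9.81 = 2055.
At y = 2.06 m: A³/T = 468.3 — too small.
At y = 3.72 m: A³/T = 5233 — too large.
At y = 2.97 m: A³/T = 2042 — matches.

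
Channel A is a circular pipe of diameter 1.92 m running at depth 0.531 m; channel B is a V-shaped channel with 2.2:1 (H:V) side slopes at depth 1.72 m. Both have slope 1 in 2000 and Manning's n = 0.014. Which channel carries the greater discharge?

channel B

Channel A: For a circular section of diameter D = 1.92 m at depth y = 0.531 m, the central angle is θ = 2 arccos(1 − 2y/D) = 2.215 rad. Then A = (D²/8)(θ − sin θ) = 0.6523 m² and P = Dθ/2 = 2.126 m. Hydraulic radius R = A/P = 0.6523/2.126 = 0.3067 m. Q_A = (1/0.014)·0.6523·0.3067^(2/3)·√0.0005 = 0.4738 m³/s.
Channel B: For a triangular section with side slope z = 2.2: A = zy² = 2.2×1.72² = 6.508 m²; P = 2y√(1+z²) = 2×1.72×2.417 = 8.313 m. Hydraulic radius R = A/P = 6.508/8.313 = 0.7829 m. Q_B = (1/0.014)·6.508·0.7829^(2/3)·√0.0005 = 8.83 m³/s.
Q_A = 0.4738 m³/s vs Q_B = 8.83 m³/s, so channel B carries more.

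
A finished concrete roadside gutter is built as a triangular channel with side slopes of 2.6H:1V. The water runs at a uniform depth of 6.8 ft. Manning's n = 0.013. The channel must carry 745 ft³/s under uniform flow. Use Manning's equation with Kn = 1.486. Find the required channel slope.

For a triangular section with side slope z = 2.6: A = zy² = 2.6×6.8² = 120.2 ft²; P = 2y√(1+z²) = 2×6.8×2.786 = 37.89 ft.
Hydraulic radius R = A/P = 120.2/37.89 = 3.173 ft.
From Manning's equation, S = [nQ / (1.486 A R^(2/3))]² = [0.013 × 745 / (1.486 × 120.2 × 3.173^(2/3))]² = 0.00063.

S = 0.00063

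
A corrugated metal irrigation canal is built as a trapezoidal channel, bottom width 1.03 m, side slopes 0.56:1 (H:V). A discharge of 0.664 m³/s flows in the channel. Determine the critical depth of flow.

y_c = 0.328 m

At critical depth, Q² T / (g A³) = 1, i.e. A³/T = Q²/g = 0.664²/9.81 = 0.04494.
At y = 0.38 m: A³/T = 0.07236 — over.
At y = 0.247 m: A³/T = 0.01839 — short.
At y = 0.328 m: A³/T = 0.04515 — ≈ 0.04494.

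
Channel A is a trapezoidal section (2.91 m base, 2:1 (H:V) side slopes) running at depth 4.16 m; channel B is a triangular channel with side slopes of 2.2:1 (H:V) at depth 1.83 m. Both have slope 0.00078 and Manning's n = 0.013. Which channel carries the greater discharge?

Channel A: With bottom width b = 2.91 m and side slope z = 2: A = (b + zy)y = (2.91 + 2×4.16)×4.16 = 46.72 m²; P = b + 2y√(1+z²) = 2.91 + 2×4.16×2.236 = 21.51 m. Hydraulic radius R = A/P = 46.72/21.51 = 2.171 m. Q_A = (1/0.013)·46.72·2.171^(2/3)·√0.00078 = 168.3 m³/s.
Channel B: For a triangular section with side slope z = 2.2: A = zy² = 2.2×1.83² = 7.368 m²; P = 2y√(1+z²) = 2×1.83×2.417 = 8.845 m. Hydraulic radius R = A/P = 7.368/8.845 = 0.833 m. Q_B = (1/0.013)·7.368·0.833^(2/3)·√0.00078 = 14.01 m³/s.
Q_A = 168.3 m³/s vs Q_B = 14.01 m³/s, so channel A carries more.

channel A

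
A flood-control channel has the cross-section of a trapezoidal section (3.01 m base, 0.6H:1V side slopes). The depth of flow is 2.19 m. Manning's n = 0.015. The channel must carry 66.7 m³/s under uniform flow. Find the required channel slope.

S = 0.00909

With bottom width b = 3.01 m and side slope z = 0.6: A = (b + zy)y = (3.01 + 0.6×2.19)×2.19 = 9.47 m²; P = b + 2y√(1+z²) = 3.01 + 2×2.19×1.166 = 8.118 m.
Hydraulic radius R = A/P = 9.47/8.118 = 1.167 m.
From Manning's equation, S = [nQ / (1 A R^(2/3))]² = [0.015 × 66.7 / (1 × 9.47 × 1.167^(2/3))]² = 0.00909.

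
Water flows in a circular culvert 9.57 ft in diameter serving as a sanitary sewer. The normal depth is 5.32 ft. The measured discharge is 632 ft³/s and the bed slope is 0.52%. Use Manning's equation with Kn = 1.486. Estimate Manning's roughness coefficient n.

n = 0.013

For a circular section of diameter D = 9.57 ft at depth y = 5.32 ft, the central angle is θ = 2 arccos(1 − 2y/D) = 3.366 rad. Then A = (D²/8)(θ − sin θ) = 41.07 ft² and P = Dθ/2 = 16.1 ft.
Hydraulic radius R = A/P = 41.07/16.1 = 2.55 ft.
Rearranging Manning's equation: n = (1.486/Q) A R^(2/3) S^(1/2) = (1.486/632) × 41.07 × 2.55^(2/3) × √0.0052 = 0.013.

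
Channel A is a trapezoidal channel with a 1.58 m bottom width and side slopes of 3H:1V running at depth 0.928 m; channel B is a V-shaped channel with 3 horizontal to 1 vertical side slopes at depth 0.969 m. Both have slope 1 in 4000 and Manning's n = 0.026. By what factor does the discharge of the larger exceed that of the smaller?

1.61

Channel A: With bottom width b = 1.58 m and side slope z = 3: A = (b + zy)y = (1.58 + 3×0.928)×0.928 = 4.05 m²; P = b + 2y√(1+z²) = 1.58 + 2×0.928×3.162 = 7.449 m. Hydraulic radius R = A/P = 4.05/7.449 = 0.5437 m. Q_A = (1/0.026)·4.05·0.5437^(2/3)·√0.00025 = 1.641 m³/s.
Channel B: For a triangular section with side slope z = 3: A = zy² = 3×0.969² = 2.817 m²; P = 2y√(1+z²) = 2×0.969×3.162 = 6.128 m. Hydraulic radius R = A/P = 2.817/6.128 = 0.4596 m. Q_B = (1/0.026)·2.817·0.4596^(2/3)·√0.00025 = 1.02 m³/s.
The larger discharge is 1.641 m³/s and the smaller is 1.02 m³/s; the ratio is 1.61.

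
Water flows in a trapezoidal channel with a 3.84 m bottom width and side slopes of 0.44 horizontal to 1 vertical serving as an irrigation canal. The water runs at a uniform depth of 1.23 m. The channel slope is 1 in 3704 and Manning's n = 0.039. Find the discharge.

Q = 2 m³/s

With bottom width b = 3.84 m and side slope z = 0.44: A = (b + zy)y = (3.84 + 0.44×1.23)×1.23 = 5.389 m²; P = b + 2y√(1+z²) = 3.84 + 2×1.23×1.093 = 6.528 m.
Hydraulic radius R = A/P = 5.389/6.528 = 0.8256 m.
Manning's equation: Q = (1/n) A R^(2/3) S^(1/2) = (1/0.039) × 5.389 × 0.8256^(2/3) × 0.00027^(1/2) = 2 m³/s.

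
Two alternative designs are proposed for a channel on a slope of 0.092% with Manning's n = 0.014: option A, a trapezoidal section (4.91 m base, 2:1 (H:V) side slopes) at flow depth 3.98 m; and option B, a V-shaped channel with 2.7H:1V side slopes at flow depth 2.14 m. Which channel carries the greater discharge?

channel A

Channel A: With bottom width b = 4.91 m and side slope z = 2: A = (b + zy)y = (4.91 + 2×3.98)×3.98 = 51.22 m²; P = b + 2y√(1+z²) = 4.91 + 2×3.98×2.236 = 22.71 m. Hydraulic radius R = A/P = 51.22/22.71 = 2.256 m. Q_A = (1/0.014)·51.22·2.256^(2/3)·√0.00092 = 190.9 m³/s.
Channel B: For a triangular section with side slope z = 2.7: A = zy² = 2.7×2.14² = 12.36 m²; P = 2y√(1+z²) = 2×2.14×2.879 = 12.32 m. Hydraulic radius R = A/P = 12.36/12.32 = 1.003 m. Q_B = (1/0.014)·12.36·1.003^(2/3)·√0.00092 = 26.85 m³/s.
Q_A = 190.9 m³/s vs Q_B = 26.85 m³/s, so channel A carries more.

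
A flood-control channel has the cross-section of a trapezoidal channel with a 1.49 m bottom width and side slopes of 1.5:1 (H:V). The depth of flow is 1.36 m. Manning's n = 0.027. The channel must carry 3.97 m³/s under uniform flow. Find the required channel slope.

S = 0.00073

With bottom width b = 1.49 m and side slope z = 1.5: A = (b + zy)y = (1.49 + 1.5×1.36)×1.36 = 4.801 m²; P = b + 2y√(1+z²) = 1.49 + 2×1.36×1.803 = 6.394 m.
Hydraulic radius R = A/P = 4.801/6.394 = 0.7509 m.
From Manning's equation, S = [nQ / (1 A R^(2/3))]² = [0.027 × 3.97 / (1 × 4.801 × 0.7509^(2/3))]² = 0.00073.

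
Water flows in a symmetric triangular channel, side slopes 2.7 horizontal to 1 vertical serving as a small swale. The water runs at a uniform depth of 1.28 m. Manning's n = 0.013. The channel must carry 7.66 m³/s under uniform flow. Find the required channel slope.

For a triangular section with side slope z = 2.7: A = zy² = 2.7×1.28² = 4.424 m²; P = 2y√(1+z²) = 2×1.28×2.879 = 7.371 m.
Hydraulic radius R = A/P = 4.424/7.371 = 0.6002 m.
From Manning's equation, S = [nQ / (1 A R^(2/3))]² = [0.013 × 7.66 / (1 × 4.424 × 0.6002^(2/3))]² = 0.001.

S = 0.001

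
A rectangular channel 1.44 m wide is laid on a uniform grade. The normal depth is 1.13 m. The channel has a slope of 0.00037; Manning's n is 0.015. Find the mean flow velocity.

V = 0.742 m/s

Flow area A = b·y = 1.44 × 1.13 = 1.627 m². Wetted perimeter P = b + 2y = 1.44 + 2×1.13 = 3.7 m.
Hydraulic radius R = A/P = 1.627/3.7 = 0.4398 m.
From Manning's equation, V = (1/n) R^(2/3) S^(1/2) = (1/0.015) × 0.4398^(2/3) × 0.00037^(1/2) = 0.742 m/s.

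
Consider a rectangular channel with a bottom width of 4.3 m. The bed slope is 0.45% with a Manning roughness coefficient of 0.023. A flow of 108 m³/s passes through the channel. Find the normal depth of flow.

Manning's equation rearranged: A R^(2/3) = nQ / (1·√S) = 0.023 × 108 / (√0.0045) = 37.03.
At y = 7.01 m: A R^(2/3) = 42.01 — over.
At y = 4.97 m: A R^(2/3) = 28.01 — short.
At y = 6.29 m: A R^(2/3) = 37.04 — ≈ 37.03.

y_n = 6.29 m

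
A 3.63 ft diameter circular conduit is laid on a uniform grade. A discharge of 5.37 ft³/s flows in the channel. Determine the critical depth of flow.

y_c = 0.689 ft

At critical depth, Q² T / (g A³) = 1, i.e. A³/T = Q²/g = 5.37²/32.2 = 0.8956.
Try y = 0.844 ft: A³/T = 1.985 — high.
Try y = 0.508 ft: A³/T = 0.2707 — low.
Try y = 0.689 ft: A³/T = 0.8974 — matches.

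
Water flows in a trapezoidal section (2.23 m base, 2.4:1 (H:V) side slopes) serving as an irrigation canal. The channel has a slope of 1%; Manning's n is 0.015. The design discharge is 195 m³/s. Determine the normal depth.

Manning's equation rearranged: A R^(2/3) = nQ / (1·√S) = 0.015 × 195 / (√0.01) = 29.25.
At y = 2.06 m: A R^(2/3) = 16.15 — low.
At y = 2.67 m: A R^(2/3) = 29.29 — ≈ 29.25.

y_n = 2.67 m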